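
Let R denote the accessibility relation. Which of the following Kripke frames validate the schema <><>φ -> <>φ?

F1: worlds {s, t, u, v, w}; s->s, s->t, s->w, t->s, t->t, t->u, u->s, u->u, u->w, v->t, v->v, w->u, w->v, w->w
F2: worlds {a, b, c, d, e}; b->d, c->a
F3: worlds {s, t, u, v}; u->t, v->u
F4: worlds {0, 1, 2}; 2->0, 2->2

Frame correspondent (Sahlqvist): forall x forall y forall z (Rxy & Ryz -> Rxz) — i.e. transitivity.
F1: fails — Ruw and Rwv but not Ruv.
F2: ✓.
F3: fails — Rvu and Rut but not Rvt.
F4: ✓.

F2, F4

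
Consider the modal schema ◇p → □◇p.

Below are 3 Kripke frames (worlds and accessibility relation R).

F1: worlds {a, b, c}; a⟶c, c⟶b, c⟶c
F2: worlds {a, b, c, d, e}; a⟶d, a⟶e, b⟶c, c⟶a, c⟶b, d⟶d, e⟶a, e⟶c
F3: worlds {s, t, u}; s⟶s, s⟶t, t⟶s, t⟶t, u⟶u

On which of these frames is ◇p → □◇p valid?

F3

This is the axiom for the Euclidean property; its first-order frame correspondent is ∀x ∀y ∀z (Rxy ∧ Rxz → Ryz).
F1: fails — Rcb and Rcc but not Rbc.
F2: fails — Rae and Rae but not Ree.
F3: condition met.
Valid on: F3.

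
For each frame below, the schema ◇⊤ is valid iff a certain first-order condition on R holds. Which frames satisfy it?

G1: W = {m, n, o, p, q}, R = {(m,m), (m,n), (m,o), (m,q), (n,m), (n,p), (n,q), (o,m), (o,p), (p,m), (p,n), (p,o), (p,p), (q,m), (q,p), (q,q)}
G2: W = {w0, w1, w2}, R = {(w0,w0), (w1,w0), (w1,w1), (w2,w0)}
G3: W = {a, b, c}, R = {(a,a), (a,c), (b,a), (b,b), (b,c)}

G1, G2

Frame correspondent (Sahlqvist): ∀x ∃y Rxy — i.e. seriality.
G1: holds.
G2: holds.
G3: fails — world c has no successor.
Valid on: G1, G2.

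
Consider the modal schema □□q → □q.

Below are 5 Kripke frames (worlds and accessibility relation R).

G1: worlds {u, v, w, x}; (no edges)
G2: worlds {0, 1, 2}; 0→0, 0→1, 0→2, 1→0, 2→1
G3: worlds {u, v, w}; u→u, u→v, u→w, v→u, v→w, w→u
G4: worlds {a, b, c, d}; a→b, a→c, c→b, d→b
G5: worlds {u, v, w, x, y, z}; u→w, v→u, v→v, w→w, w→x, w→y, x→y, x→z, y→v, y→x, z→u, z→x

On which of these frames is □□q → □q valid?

Frame correspondent (Sahlqvist): ∀x ∀y (Rxy → ∃z (Rxz ∧ Rzy)) — i.e. density.
G1: satisfies the condition.
G2: fails — R21 but no z with R2z and Rz1.
G3: satisfies the condition.
G4: fails — Rdb but no z with Rdz and Rzb.
G5: fails — Ryx but no t with Ryt and Rtx.
Valid on: G1, G3.

G1, G3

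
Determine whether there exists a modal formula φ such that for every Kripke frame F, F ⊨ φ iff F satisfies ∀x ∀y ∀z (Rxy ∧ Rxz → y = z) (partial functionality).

The condition is partial functionality. A defining modal formula is ◇p → □p.
Suppose ◇p→□p is valid. Take Rxy, Rxz and set V(p)={y}. Then ◇p at x, so □p at x, so p at z, i.e. z=y.

Yes — defined by ◇p → □p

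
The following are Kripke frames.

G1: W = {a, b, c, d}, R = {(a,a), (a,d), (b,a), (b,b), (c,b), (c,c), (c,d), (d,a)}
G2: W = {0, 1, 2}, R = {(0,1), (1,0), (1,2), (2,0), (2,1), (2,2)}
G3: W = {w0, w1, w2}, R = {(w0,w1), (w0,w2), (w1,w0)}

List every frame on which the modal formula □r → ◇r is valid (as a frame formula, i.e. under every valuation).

This is the axiom for seriality; its first-order frame correspondent is ∀x ∃y Rxy.
G1: holds.
G2: holds.
G3: fails — world w2 has no successor.

G1, G2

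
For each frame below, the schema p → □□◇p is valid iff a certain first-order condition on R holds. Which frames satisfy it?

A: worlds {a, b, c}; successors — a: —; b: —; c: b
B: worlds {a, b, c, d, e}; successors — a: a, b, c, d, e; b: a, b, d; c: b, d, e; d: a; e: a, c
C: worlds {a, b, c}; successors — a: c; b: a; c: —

A

Frame correspondent (Sahlqvist): ∀x ∀z (xR²z → ∃w (x = w ∧ zRw)) — i.e. a generalized confluence (Geach) condition.
A: ✓.
B: fails — aR²c but no w with a=w and cRw.
C: fails — bR²c but no w with b=w and cRw.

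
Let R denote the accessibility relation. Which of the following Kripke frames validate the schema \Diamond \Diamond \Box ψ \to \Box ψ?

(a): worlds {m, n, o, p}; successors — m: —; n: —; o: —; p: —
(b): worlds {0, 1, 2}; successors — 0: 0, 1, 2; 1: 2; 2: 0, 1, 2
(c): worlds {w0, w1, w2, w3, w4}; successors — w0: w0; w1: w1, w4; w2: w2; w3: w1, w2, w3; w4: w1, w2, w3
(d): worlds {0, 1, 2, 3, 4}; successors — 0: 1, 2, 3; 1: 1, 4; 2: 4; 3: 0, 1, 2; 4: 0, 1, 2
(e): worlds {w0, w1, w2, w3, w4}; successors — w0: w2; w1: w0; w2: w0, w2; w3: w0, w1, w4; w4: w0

Frame correspondent (Sahlqvist): \forall x \forall y \forall z ((x R^2 y \wedge xRz) \to \exists w (yRw \wedge z = w)) — i.e. a generalized confluence (Geach) condition.
(a): ✓.
(b): fails — 0R²1, 0R0 but no w with 1Rw and 0=w.
(c): fails — w1R²w2, w1Rw1 but no w with w2Rw and w1=w.
(d): fails — 0R²1, 0R2 but no w with 1Rw and 2=w.
(e): fails — w2R²w0, w2Rw0 but no w with w0Rw and w0=w.
Valid on: (a).

(a)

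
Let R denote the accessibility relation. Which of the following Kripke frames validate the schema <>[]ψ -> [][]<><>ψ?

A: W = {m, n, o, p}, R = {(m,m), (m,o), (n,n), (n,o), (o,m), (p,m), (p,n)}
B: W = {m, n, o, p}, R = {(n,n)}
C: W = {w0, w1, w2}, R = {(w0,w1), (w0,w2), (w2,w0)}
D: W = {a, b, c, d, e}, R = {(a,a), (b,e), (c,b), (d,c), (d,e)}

A, B

Frame correspondent (Sahlqvist): forall x forall y forall z ((xRy & x R^2 z) -> exists w (yRw & z R^2 w)) — i.e. a generalized confluence (Geach) condition.
A: ✓.
B: ✓.
C: fails — w0Rw1, w0R²w0 but no w with w1Rw and w0R²w.
D: fails — cRb, cR²e but no w with bRw and eR²w.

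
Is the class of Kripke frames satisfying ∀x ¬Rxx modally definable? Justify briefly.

No

Any modally definable frame class is closed under surjective bounded morphisms.
The 3-cycle (worlds w0,w1,w2 with w0→w1→w2→w0) is irreflexive, and the map sending every world to a single reflexive point • is a surjective bounded morphism (forth: every edge maps to (•,•); back: every world has a successor). So any modal formula valid on the 3-cycle is also valid on the reflexive point, which is not irreflexive.
So no modal formula (or set of formulas) defines exactly the irreflexive frames.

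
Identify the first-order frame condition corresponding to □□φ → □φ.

density: ∀x ∀y (Rxy → ∃z (Rxz ∧ Rzy))

Suppose □□φ→□φ is valid. Take Rxy and set V(φ)={w : xR²w}. Then □□φ at x, so □φ at x, so φ at y, i.e. ∃z(Rxz∧Rzy).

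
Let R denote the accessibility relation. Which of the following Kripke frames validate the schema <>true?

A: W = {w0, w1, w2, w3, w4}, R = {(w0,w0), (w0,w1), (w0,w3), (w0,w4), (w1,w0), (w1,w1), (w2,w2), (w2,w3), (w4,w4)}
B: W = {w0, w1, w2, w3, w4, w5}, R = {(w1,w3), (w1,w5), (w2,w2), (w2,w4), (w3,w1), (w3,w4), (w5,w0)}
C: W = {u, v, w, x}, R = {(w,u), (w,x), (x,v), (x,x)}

Frame correspondent (Sahlqvist): forall x exists y Rxy — i.e. seriality.
A: fails — world w3 has no successor.
B: fails — world w0 has no successor.
C: fails — world u has no successor.
Valid on no frame.

none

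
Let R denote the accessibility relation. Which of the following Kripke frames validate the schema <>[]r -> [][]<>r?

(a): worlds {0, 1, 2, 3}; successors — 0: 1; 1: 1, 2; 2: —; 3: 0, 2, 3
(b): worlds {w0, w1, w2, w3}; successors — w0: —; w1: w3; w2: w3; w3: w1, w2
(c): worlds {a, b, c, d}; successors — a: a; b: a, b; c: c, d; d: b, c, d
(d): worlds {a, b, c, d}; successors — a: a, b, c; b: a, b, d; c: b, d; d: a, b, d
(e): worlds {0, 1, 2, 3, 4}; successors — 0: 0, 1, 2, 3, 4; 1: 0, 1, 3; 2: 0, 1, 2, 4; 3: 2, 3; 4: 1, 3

The schema corresponds to a generalized confluence (Geach) condition: forall x forall y forall z ((xRy & x R^2 z) -> exists w (yRw & zRw)).
(a): fails — 0R1, 0R²2 but no w with 1Rw and 2Rw.
(b): fails — w1Rw3, w1R²w1 but no w with w3Rw and w1Rw.
(c): fails — cRc, cR²b but no w with cRw and bRw.
(d): ✓.
(e): ✓.
Valid on: (d), (e).

(d), (e)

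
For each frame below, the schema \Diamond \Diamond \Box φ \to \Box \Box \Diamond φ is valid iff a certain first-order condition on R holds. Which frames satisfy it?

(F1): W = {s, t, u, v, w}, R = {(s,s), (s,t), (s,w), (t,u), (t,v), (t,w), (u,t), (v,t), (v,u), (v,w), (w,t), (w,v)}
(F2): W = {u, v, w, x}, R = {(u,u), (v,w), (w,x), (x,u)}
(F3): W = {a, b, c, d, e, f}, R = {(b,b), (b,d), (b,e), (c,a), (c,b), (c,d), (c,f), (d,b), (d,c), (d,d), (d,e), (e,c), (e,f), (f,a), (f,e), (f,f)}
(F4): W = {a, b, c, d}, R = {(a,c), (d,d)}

(F2), (F4)

Frame correspondent (Sahlqvist): \forall x \forall y \forall z ((x R^2 y \wedge x R^2 z) \to \exists w (yRw \wedge zRw)) — i.e. a generalized confluence (Geach) condition.
(F1): fails — sR²t, sR²u but no w* with tRw* and uRw*.
(F2): condition met.
(F3): fails — bR²b, bR²e but no w with bRw and eRw.
(F4): condition met.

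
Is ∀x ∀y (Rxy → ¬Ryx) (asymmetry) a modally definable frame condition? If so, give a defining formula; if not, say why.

No

Modal frame validity is preserved under surjective bounded morphisms.
The 5-cycle (worlds a,b,c,d,e with a→b→c→d→e→a) is asymmetric. Mapping every world to a single reflexive point • is a surjective bounded morphism, and the reflexive point is not asymmetric (R•• but asymmetry requires ¬R••).
So no modal formula (or set of formulas) defines exactly the asymmetric frames.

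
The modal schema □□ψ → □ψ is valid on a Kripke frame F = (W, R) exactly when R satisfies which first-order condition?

Suppose □□ψ→□ψ is valid. Take Rxy and set V(ψ)={w : xR²w}. Then □□ψ at x, so □ψ at x, so ψ at y, i.e. ∃z(Rxz∧Rzy).

Density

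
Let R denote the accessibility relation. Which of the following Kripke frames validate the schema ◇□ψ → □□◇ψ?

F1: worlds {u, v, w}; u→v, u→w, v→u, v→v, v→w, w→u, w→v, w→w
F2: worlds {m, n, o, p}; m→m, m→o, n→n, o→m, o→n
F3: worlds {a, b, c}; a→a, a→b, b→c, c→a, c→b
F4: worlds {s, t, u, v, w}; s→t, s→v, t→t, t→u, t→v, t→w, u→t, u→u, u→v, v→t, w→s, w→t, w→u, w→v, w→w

The schema corresponds to a generalized confluence (Geach) condition: ∀x ∀y ∀z ((xRy ∧ xR²z) → ∃w (yRw ∧ zRw)).
F1: satisfies the condition.
F2: fails — mRm, mR²n but no w with mRw and nRw.
F3: fails — aRa, aR²b but no w with aRw and bRw.
F4: satisfies the condition.

F1, F4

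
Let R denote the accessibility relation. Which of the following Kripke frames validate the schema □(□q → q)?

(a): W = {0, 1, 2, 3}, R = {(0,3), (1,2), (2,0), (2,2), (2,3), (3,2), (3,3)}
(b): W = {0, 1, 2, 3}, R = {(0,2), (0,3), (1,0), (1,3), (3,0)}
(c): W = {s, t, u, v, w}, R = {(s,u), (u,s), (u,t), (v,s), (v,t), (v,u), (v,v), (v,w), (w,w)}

none

This is the axiom for shift-reflexivity; its first-order frame correspondent is ∀x ∀y (Rxy → Ryy).
(a): fails — R20 but not R00.
(b): fails — R10 but not R00.
(c): fails — Rut but not Rtt.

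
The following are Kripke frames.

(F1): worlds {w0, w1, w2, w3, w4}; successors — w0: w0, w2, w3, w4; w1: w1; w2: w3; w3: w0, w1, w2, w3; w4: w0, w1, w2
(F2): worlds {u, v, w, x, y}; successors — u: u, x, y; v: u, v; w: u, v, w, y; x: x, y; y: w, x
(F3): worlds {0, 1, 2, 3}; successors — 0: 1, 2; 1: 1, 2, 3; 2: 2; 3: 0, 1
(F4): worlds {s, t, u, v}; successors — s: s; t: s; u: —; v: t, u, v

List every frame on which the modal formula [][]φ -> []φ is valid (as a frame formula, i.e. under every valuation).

The schema corresponds to density: forall x forall y (Rxy -> exists z (Rxz & Rzy)).
(F1): condition met.
(F2): condition met.
(F3): fails — R30 but no z with R3z and Rz0.
(F4): condition met.

(F1), (F2), (F4)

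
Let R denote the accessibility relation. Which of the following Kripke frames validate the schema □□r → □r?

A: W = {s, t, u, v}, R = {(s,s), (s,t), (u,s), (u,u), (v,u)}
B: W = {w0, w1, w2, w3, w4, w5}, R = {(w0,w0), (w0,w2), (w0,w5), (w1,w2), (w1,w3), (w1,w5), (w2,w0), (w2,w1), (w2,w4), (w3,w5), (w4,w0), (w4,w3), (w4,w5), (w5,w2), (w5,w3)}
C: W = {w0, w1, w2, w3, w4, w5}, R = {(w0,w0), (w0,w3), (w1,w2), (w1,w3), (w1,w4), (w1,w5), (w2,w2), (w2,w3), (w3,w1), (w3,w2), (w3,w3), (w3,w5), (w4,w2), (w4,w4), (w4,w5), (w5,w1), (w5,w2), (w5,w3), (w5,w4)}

This is the axiom for density; its first-order frame correspondent is ∀x ∀y (Rxy → ∃z (Rxz ∧ Rzy)).
A: holds.
B: fails — Rw2w4 but no z with Rw2z and Rzw4.
C: holds.

A, C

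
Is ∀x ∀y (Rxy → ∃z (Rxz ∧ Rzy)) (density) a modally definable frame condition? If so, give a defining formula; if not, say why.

Definable; □□q → □q defines it

The condition is density. A defining modal formula is □□q → □q.
Suppose □□q→□q is valid. Take Rxy and set V(q)={w : xR²w}. Then □□q at x, so □q at x, so q at y, i.e. ∃z(Rxz∧Rzy).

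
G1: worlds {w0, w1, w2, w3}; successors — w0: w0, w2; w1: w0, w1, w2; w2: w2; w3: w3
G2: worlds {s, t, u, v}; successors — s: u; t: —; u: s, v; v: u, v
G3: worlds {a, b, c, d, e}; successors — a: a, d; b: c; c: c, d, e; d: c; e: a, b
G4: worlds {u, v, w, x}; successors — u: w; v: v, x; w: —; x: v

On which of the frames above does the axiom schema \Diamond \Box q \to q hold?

G2

Frame correspondent (Sahlqvist): \forall x \forall y (Rxy \to Ryx) — i.e. symmetry.
G1: fails — Rw1w2 but not Rw2w1.
G2: condition met.
G3: fails — Rbc but not Rcb.
G4: fails — Ruw but not Rwu.
Valid on: G2.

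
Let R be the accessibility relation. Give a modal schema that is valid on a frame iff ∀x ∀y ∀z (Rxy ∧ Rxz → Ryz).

This is the Euclidean property; the standard corresponding axiom is 5: ◇q → □◇q.
Suppose ◇q→□◇q is valid. Take Rxy, Rxz and set V(q)={y}. Then ◇q at x, so □◇q at x, so ◇q at z, so some w with Rzw has q; w=y, i.e. Rzy. By symmetry of the argument, Ryz.

◇q → □◇q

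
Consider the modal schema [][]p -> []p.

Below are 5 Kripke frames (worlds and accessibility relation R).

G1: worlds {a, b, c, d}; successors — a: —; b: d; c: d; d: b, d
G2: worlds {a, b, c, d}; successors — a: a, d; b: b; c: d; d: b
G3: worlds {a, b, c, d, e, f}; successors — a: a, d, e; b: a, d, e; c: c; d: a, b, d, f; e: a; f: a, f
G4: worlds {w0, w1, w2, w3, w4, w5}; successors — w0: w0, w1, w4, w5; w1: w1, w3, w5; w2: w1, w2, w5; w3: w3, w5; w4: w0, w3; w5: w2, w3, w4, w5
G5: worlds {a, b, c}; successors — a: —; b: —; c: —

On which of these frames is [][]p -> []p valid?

This is the axiom for density; its first-order frame correspondent is forall x forall y (Rxy -> exists z (Rxz & Rzy)).
G1: condition met.
G2: fails — Rcd but no z with Rcz and Rzd.
G3: condition met.
G4: condition met.
G5: condition met.

G1, G3, G4, G5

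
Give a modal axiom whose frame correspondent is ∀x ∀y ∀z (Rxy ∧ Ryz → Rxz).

□p → □□p

The condition is transitivity. The 4 schema □p → □□p defines it.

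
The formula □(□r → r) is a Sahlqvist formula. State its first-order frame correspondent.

Suppose □(□r→r) is valid. Take Rxy and set V(r)={w : Ryw}. Then at y, □r holds; since □(□r→r) at x, □r→r at y, so r at y, i.e. Ryy.
The converse is a direct semantic check.
Frame condition: ∀x ∀y (Rxy → Ryy).

shift-reflexivity: ∀x ∀y (Rxy → Ryy)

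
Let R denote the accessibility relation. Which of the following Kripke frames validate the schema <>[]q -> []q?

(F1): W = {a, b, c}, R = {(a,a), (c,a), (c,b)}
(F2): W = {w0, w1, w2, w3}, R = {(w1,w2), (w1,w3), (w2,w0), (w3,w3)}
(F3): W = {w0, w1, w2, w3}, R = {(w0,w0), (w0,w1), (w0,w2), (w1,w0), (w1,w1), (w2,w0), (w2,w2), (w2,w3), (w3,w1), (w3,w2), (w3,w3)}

none

The schema corresponds to the Euclidean property: forall x forall y forall z (Rxy & Rxz -> Ryz).
(F1): fails — Rca and Rcb but not Rab.
(F2): fails — Rw1w2 and Rw1w2 but not Rw2w2.
(F3): fails — Rw0w1 and Rw0w2 but not Rw1w2.
Valid on no frame.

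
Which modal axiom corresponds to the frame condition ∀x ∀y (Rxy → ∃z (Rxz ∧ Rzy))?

□□q → □q

The condition is density. The C4 schema □□q → □q defines it.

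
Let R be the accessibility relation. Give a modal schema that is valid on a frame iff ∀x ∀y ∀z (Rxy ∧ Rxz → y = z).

◇s → □s

A defining formula is ◇s → □s (the CD axiom).
Suppose ◇s→□s is valid. Take Rxy, Rxz and set V(s)={y}. Then ◇s at x, so □s at x, so s at z, i.e. z=y.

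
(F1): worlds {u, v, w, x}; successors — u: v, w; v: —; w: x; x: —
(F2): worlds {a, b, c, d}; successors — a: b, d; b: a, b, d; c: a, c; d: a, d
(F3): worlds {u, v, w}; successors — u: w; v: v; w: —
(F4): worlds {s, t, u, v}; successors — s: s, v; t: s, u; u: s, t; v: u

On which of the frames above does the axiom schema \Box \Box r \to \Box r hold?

(F2)

This is the axiom for density; its first-order frame correspondent is \forall x \forall y (Rxy \to \exists z (Rxz \wedge Rzy)).
(F1): fails — Ruv but no z with Ruz and Rzv.
(F2): condition met.
(F3): fails — Ruw but no z with Ruz and Rzw.
(F4): fails — Rut but no z with Ruz and Rzt.
Valid on: (F2).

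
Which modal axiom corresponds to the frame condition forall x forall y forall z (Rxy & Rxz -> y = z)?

A defining formula is ◇ψ → □ψ (the CD axiom).
Suppose ◇ψ→□ψ is valid. Take Rxy, Rxz and set V(ψ)={y}. Then ◇ψ at x, so □ψ at x, so ψ at z, i.e. z=y.

◇ψ → □ψ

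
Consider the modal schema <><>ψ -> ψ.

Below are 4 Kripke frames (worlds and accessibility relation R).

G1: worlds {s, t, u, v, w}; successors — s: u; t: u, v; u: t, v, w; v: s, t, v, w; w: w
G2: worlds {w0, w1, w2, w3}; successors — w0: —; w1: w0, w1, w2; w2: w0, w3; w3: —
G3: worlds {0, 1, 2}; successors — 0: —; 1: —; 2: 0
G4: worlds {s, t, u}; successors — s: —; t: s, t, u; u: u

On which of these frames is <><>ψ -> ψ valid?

This is the axiom for a generalized confluence (Geach) condition; its first-order frame correspondent is forall x forall y (x R^2 y -> exists w (y = w & x = w)).
G1: fails — sR²t but t ≠ s.
G2: fails — w1R²w0 but w0 ≠ w1.
G3: condition met.
G4: fails — tR²s but s ≠ t.

G3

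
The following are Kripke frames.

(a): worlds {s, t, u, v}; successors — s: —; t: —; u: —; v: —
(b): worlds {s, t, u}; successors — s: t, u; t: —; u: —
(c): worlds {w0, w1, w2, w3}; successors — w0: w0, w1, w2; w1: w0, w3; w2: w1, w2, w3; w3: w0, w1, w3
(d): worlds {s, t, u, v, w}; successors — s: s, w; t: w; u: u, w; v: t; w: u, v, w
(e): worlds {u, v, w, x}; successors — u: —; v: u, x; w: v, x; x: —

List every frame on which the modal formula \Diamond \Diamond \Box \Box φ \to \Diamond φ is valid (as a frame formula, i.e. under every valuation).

(a), (b), (c), (d)

This is the axiom for a generalized confluence (Geach) condition; its first-order frame correspondent is \forall x \forall y (x R^2 y \to \exists w (y R^2 w \wedge xRw)).
(a): condition met.
(b): condition met.
(c): condition met.
(d): condition met.
(e): fails — wR²u but no t with uR²t and wRt.
Valid on: (a), (b), (c), (d).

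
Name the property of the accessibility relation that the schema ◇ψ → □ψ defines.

partial functionality: ∀x ∀y ∀z (Rxy ∧ Rxz → y = z)

Suppose ◇ψ→□ψ is valid. Take Rxy, Rxz and set V(ψ)={y}. Then ◇ψ at x, so □ψ at x, so ψ at z, i.e. z=y.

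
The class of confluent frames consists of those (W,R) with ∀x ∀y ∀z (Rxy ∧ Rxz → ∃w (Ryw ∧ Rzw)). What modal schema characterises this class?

◇□ψ → □◇ψ

This is convergence; the standard corresponding axiom is .2: ◇□ψ → □◇ψ.
Suppose ◇□ψ→□◇ψ is valid. Take Rxy, Rxz and set V(ψ)={w : Ryw}. Then □ψ at y so ◇□ψ at x, so □◇ψ at x, so ◇ψ at z, giving w with Rzw and Ryw.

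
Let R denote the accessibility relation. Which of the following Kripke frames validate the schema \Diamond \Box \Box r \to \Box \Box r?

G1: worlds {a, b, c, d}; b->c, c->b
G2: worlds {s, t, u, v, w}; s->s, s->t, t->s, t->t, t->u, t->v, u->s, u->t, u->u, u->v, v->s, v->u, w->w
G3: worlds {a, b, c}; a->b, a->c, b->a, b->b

Frame correspondent (Sahlqvist): \forall x \forall y \forall z ((xRy \wedge x R^2 z) \to \exists w (y R^2 w \wedge z = w)) — i.e. a generalized confluence (Geach) condition.
G1: fails — bRc, bR²b but no w with cR²w and b=w.
G2: satisfies the condition.
G3: fails — aRc, aR²a but no w with cR²w and a=w.

G2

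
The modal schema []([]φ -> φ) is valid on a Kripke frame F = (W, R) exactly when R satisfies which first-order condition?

Suppose □(□φ→φ) is valid. Take Rxy and set V(φ)={w : Ryw}. Then at y, □φ holds; since □(□φ→φ) at x, □φ→φ at y, so φ at y, i.e. Ryy.

Shift-reflexivity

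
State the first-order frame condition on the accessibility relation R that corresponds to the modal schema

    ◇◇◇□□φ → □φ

∀x ∀y ∀z ((xR³y ∧ xRz) → ∃w (yR²w ∧ z = w))

This is a Sahlqvist (Geach-type) schema ◇^3□^2φ → □^1◇^0φ.
Minimal-valuation argument: fix x; take any y with xR^3y and any z with xR^1z. Set V(φ) to the set of worlds R-reachable from y in exactly 2 steps. Then □^2φ holds at y, so the antecedent holds at x; validity forces ◇^0φ at z, giving a w with zR^0w and yR^2w.
First-order correspondent: ∀x ∀y ∀z ((xR³y ∧ xRz) → ∃w (yR²w ∧ z = w)).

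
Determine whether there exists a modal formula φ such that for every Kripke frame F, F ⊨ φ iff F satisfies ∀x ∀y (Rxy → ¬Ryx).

Not definable by any modal formula

If a class were modally definable it would be closed under surjective bounded morphisms (Goldblatt–Thomason).
The 3-cycle (worlds 0,1,2 with 0→1→2→0) is asymmetric. Mapping every world to a single reflexive point • is a surjective bounded morphism, and the reflexive point is not asymmetric (R•• but asymmetry requires ¬R••).
So the class is not modally definable.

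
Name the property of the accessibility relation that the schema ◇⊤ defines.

◇⊤ holds at w iff w has a successor, so frame-validity of ◇⊤ is exactly seriality. Equivalently via □A → ◇A:
Suppose □A→◇A is valid. At any x set V(A)=W. Then □A at x, so ◇A at x, so x has a successor.

Seriality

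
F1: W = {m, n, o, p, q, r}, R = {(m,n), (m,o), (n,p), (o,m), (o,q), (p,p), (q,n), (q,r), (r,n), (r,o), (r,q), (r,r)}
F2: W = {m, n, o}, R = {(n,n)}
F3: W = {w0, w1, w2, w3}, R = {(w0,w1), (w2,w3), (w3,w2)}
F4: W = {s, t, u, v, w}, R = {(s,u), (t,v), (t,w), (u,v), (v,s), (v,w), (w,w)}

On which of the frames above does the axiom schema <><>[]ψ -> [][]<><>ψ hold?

The schema corresponds to a generalized confluence (Geach) condition: forall x forall y forall z ((x R^2 y & x R^2 z) -> exists w (yRw & z R^2 w)).
F1: fails — mR²m, mR²m but no w with mRw and mR²w.
F2: satisfies the condition.
F3: fails — w2R²w2, w2R²w2 but no w with w2Rw and w2R²w.
F4: fails — tR²s, tR²s but no w* with sRw* and sR²w*.
Valid on: F2.

F2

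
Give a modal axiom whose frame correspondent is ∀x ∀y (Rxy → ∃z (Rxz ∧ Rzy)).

A defining formula is □□q → □q (the C4 axiom).
Suppose □□q→□q is valid. Take Rxy and set V(q)={w : xR²w}. Then □□q at x, so □q at x, so q at y, i.e. ∃z(Rxz∧Rzy).

□□q → □q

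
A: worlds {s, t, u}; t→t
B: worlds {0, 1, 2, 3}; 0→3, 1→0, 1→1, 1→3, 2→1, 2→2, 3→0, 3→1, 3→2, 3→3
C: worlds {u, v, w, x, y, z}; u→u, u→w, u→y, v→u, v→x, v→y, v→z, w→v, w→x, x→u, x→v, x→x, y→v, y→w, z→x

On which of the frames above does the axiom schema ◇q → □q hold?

The schema corresponds to partial functionality: ∀x ∀y ∀z (Rxy ∧ Rxz → y = z).
A: ✓.
B: fails — 1 sees both 0 and 1.
C: fails — u sees both u and w.
Valid on: A.

A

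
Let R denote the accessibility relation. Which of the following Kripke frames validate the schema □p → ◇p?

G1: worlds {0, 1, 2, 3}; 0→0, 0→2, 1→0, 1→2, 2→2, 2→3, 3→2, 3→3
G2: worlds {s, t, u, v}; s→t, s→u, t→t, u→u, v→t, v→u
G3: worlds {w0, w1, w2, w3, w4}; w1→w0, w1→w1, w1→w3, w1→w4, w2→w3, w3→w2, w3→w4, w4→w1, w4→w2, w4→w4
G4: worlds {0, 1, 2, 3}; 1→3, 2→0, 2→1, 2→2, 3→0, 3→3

This is the axiom for seriality; its first-order frame correspondent is ∀x ∃y Rxy.
G1: satisfies the condition.
G2: satisfies the condition.
G3: fails — world w0 has no successor.
G4: fails — world 0 has no successor.

G1, G2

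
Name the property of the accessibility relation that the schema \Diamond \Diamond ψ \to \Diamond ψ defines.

This is frame-equivalent to □ψ → □□ψ (substitute ¬ψ for ψ and contrapose).
Suppose □ψ→□□ψ is valid. Take Rxy, Ryz and set V(ψ)={w : Rxw}. Then □ψ at x, so □□ψ at x, so □ψ at y, so ψ at z, i.e. Rxz.
Conversely, any frame satisfying \forall x \forall y \forall z (Rxy \wedge Ryz \to Rxz) validates the schema.
So the correspondent is transitivity.

transitivity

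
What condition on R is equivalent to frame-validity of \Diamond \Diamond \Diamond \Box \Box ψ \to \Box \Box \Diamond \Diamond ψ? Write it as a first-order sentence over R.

\forall x \forall y \forall z ((x R^3 y \wedge x R^2 z) \to \exists w (y R^2 w \wedge z R^2 w))

This is a Sahlqvist (Geach-type) schema ◇^3□^2ψ → □^2◇^2ψ.
Minimal-valuation argument: fix x; take any y with xR^3y and any z with xR^2z. Set V(ψ) to the set of worlds R-reachable from y in exactly 2 steps. Then □^2ψ holds at y, so the antecedent holds at x; validity forces ◇^2ψ at z, giving a w with zR^2w and yR^2w.
First-order correspondent: \forall x \forall y \forall z ((x R^3 y \wedge x R^2 z) \to \exists w (y R^2 w \wedge z R^2 w)).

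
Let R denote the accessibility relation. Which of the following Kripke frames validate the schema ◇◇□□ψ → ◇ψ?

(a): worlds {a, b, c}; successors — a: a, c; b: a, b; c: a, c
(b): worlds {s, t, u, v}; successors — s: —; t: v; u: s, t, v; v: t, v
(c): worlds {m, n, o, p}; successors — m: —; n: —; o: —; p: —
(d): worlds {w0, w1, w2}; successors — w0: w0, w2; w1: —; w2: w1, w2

Frame correspondent (Sahlqvist): ∀x ∀y (xR²y → ∃w (yR²w ∧ xRw)) — i.e. a generalized confluence (Geach) condition.
(a): ✓.
(b): ✓.
(c): ✓.
(d): fails — w0R²w1 but no w with w1R²w and w0Rw.

(a), (b), (c)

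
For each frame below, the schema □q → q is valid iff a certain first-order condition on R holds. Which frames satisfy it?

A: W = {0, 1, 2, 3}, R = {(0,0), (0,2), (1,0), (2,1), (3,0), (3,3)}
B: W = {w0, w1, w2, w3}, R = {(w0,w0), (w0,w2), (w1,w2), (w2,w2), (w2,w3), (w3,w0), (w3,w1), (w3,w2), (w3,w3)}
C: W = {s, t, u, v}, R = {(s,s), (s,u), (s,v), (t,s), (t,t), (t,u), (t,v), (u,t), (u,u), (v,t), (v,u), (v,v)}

This is the axiom for reflexivity; its first-order frame correspondent is ∀x Rxx.
A: fails — world 1 does not see itself.
B: fails — world w1 does not see itself.
C: condition met.

C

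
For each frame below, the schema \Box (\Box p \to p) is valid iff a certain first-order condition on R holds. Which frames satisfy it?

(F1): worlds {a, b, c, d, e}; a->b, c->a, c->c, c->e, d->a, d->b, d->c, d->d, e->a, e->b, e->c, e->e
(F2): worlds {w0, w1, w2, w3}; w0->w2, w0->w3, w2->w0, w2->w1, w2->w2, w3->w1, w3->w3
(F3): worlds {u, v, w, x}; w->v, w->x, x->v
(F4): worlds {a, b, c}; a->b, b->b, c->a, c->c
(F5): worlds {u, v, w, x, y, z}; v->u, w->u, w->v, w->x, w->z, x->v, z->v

Frame correspondent (Sahlqvist): \forall x \forall y (Rxy \to Ryy) — i.e. shift-reflexivity.
(F1): fails — Reb but not Rbb.
(F2): fails — Rw3w1 but not Rw1w1.
(F3): fails — Rwx but not Rxx.
(F4): fails — Rca but not Raa.
(F5): fails — Rwu but not Ruu.

none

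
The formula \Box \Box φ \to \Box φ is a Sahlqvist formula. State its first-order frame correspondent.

Suppose □□φ→□φ is valid. Take Rxy and set V(φ)={w : xR²w}. Then □□φ at x, so □φ at x, so φ at y, i.e. ∃z(Rxz∧Rzy).

density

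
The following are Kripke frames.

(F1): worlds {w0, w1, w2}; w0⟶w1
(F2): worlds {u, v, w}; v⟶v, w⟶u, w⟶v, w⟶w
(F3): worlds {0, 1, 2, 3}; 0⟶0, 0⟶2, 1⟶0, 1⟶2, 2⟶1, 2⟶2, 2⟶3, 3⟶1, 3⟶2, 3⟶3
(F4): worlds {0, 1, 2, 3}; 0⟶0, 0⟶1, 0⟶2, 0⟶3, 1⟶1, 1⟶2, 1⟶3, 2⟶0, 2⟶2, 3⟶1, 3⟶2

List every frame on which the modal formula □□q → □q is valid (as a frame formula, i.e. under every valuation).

This is the axiom for density; its first-order frame correspondent is ∀x ∀y (Rxy → ∃z (Rxz ∧ Rzy)).
(F1): fails — Rw0w1 but no z with Rw0z and Rzw1.
(F2): condition met.
(F3): condition met.
(F4): condition met.
Valid on: (F2), (F3), (F4).

(F2), (F3), (F4)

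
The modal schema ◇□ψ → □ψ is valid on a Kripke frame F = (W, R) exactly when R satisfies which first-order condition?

This is frame-equivalent to ◇ψ → □◇ψ (substitute ¬ψ for ψ and contrapose).
Suppose ◇ψ→□◇ψ is valid. Take Rxy, Rxz and set V(ψ)={y}. Then ◇ψ at x, so □◇ψ at x, so ◇ψ at z, so some w with Rzw has ψ; w=y, i.e. Rzy. By symmetry of the argument, Ryz.

The Euclidean property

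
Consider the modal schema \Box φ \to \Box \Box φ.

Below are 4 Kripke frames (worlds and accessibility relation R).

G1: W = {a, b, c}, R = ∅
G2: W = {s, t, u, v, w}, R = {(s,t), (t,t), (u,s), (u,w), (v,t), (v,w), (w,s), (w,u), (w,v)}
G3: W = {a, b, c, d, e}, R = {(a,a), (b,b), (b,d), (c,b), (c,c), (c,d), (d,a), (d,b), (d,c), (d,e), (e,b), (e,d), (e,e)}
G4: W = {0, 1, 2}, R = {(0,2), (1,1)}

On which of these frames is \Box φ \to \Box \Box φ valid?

This is the axiom for transitivity; its first-order frame correspondent is \forall x \forall y \forall z (Rxy \wedge Ryz \to Rxz).
G1: condition met.
G2: fails — Ruw and Rwu but not Ruu.
G3: fails — Rcd and Rde but not Rce.
G4: condition met.
Valid on: G1, G4.

G1, G4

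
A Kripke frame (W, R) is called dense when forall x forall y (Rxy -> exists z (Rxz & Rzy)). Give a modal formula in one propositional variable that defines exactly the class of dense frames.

The condition is density. The C4 schema □□s → □s defines it.
Suppose □□s→□s is valid. Take Rxy and set V(s)={w : xR²w}. Then □□s at x, so □s at x, so s at y, i.e. ∃z(Rxz∧Rzy).

□□s → □s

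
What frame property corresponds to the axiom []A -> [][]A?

Transitivity

Suppose □A→□□A is valid. Take Rxy, Ryz and set V(A)={w : Rxw}. Then □A at x, so □□A at x, so □A at y, so A at z, i.e. Rxz.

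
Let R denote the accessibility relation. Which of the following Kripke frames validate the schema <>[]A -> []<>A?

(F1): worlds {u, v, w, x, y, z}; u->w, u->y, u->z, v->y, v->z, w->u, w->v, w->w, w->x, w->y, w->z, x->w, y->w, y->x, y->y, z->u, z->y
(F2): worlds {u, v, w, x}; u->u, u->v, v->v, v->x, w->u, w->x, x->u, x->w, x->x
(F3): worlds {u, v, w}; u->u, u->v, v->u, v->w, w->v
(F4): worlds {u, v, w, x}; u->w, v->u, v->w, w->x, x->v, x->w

This is the axiom for convergence; its first-order frame correspondent is forall x forall y forall z (Rxy & Rxz -> exists w (Ryw & Rzw)).
(F1): fails — Rwx and Rwv but x and v have no common successor.
(F2): satisfies the condition.
(F3): satisfies the condition.
(F4): fails — Rvw and Rvu but w and u have no common successor.

(F2), (F3)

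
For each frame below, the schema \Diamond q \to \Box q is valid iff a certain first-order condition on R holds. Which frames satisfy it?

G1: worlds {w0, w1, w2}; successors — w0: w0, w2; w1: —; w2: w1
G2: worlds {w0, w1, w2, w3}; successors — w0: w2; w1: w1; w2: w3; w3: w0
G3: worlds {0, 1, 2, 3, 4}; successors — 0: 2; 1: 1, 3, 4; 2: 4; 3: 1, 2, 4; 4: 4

The schema corresponds to partial functionality: \forall x \forall y \forall z (Rxy \wedge Rxz \to y = z).
G1: fails — w0 sees both w0 and w2.
G2: ✓.
G3: fails — 1 sees both 1 and 3.

G2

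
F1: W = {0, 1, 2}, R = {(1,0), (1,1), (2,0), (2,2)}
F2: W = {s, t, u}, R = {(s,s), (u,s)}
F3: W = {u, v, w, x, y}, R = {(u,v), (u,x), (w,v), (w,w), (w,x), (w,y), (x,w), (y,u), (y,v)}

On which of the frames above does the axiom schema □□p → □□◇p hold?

Frame correspondent (Sahlqvist): ∀x ∀z (xR²z → ∃w (xR²w ∧ zRw)) — i.e. a generalized confluence (Geach) condition.
F1: fails — 1R²0 but no w with 1R²w and 0Rw.
F2: ✓.
F3: fails — wR²v but no t with wR²t and vRt.

F2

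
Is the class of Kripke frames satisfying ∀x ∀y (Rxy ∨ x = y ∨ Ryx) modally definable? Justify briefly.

No — not modally definable

Any modally definable frame class is closed under disjoint unions.
Take 2 disjoint single-world reflexive frames: each is trivially connected, but their disjoint union has 2 worlds with no edge between distinct components, so it is not connected.
So no modal formula (or set of formulas) defines exactly the connected frames.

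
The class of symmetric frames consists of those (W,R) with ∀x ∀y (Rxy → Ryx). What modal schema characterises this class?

The condition is symmetry. The B schema ψ → □◇ψ defines it.

ψ → □◇ψ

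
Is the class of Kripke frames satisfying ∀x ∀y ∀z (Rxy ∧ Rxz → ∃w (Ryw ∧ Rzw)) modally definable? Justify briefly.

Yes — defined by ◇□r → □◇r

Yes: it is convergence, defined by the .2 schema ◇□r → □◇r.
Suppose ◇□r→□◇r is valid. Take Rxy, Rxz and set V(r)={w : Ryw}. Then □r at y so ◇□r at x, so □◇r at x, so ◇r at z, giving w with Rzw and Ryw.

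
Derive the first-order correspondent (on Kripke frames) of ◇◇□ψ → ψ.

This is a Sahlqvist (Geach-type) schema ◇^2□^1ψ → □^0◇^0ψ.
First-order correspondent: ∀x ∀y (xR²y → ∃w (yRw ∧ x = w)).

∀x ∀y (xR²y → ∃w (yRw ∧ x = w))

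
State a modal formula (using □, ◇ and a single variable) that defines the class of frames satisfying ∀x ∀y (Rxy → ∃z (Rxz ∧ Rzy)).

□□q → □q

This is density; the standard corresponding axiom is C4: □□q → □q.
Suppose □□q→□q is valid. Take Rxy and set V(q)={w : xR²w}. Then □□q at x, so □q at x, so q at y, i.e. ∃z(Rxz∧Rzy).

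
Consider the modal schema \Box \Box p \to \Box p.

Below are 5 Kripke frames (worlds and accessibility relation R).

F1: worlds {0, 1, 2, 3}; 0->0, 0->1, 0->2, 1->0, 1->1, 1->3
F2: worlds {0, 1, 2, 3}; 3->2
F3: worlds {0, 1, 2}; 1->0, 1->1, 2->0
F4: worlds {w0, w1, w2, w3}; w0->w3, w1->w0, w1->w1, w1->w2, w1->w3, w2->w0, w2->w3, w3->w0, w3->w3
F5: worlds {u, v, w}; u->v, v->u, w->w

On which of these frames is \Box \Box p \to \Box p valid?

F1, F4

Frame correspondent (Sahlqvist): \forall x \forall y (Rxy \to \exists z (Rxz \wedge Rzy)) — i.e. density.
F1: satisfies the condition.
F2: fails — R32 but no z with R3z and Rz2.
F3: fails — R20 but no z with R2z and Rz0.
F4: satisfies the condition.
F5: fails — Ruv but no z with Ruz and Rzv.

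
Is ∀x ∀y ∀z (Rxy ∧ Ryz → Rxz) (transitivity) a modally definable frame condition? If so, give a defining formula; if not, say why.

Definable; □q → □□q defines it

Yes: it is transitivity, defined by the 4 schema □q → □□q.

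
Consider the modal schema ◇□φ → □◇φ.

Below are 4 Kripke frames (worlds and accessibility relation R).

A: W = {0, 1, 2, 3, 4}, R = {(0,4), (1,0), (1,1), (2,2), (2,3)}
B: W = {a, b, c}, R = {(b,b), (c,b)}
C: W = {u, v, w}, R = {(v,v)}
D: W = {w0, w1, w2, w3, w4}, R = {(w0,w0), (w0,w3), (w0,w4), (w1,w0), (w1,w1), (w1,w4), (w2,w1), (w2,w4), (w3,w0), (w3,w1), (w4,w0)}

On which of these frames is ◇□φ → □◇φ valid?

B, C, D

Frame correspondent (Sahlqvist): ∀x ∀y ∀z (Rxy ∧ Rxz → ∃w (Ryw ∧ Rzw)) — i.e. convergence.
A: fails — R04 and R04 but 4 and 4 have no common successor.
B: satisfies the condition.
C: satisfies the condition.
D: satisfies the condition.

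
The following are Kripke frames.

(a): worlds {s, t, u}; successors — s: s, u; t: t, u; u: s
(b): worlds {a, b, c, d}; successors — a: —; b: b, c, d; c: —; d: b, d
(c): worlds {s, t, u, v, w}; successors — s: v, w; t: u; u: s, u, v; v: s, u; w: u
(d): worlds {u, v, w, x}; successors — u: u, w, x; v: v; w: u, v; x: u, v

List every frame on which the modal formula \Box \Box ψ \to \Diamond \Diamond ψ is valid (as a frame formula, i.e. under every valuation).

Frame correspondent (Sahlqvist): \forall x \exists w (x R^2 w \wedge x R^2 w) — i.e. a generalized confluence (Geach) condition.
(a): holds.
(b): fails — at a but no w with aR²w and aR²w.
(c): holds.
(d): holds.

(a), (c), (d)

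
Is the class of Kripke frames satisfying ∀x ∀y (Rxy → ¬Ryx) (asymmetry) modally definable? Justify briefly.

If a class were modally definable it would be closed under surjective bounded morphisms (Goldblatt–Thomason).
The 4-cycle (worlds s,t,u,v with s→t→u→v→s) is asymmetric. Mapping every world to a single reflexive point • is a surjective bounded morphism, and the reflexive point is not asymmetric (R•• but asymmetry requires ¬R••).
Hence asymmetry is not modally definable.

Not definable by any modal formula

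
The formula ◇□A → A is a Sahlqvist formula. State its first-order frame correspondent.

symmetry: ∀x ∀y (Rxy → Ryx)

This schema is equivalent to the B axiom A → □◇A.
It corresponds to symmetry: ∀x ∀y (Rxy → Ryx).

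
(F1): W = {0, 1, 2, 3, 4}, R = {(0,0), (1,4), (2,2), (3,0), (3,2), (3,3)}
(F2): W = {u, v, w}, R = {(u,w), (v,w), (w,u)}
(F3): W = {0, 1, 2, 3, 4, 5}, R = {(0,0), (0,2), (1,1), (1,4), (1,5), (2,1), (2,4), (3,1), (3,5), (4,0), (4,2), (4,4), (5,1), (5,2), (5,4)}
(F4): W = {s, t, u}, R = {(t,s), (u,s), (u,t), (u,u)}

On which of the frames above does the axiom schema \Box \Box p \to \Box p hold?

Frame correspondent (Sahlqvist): \forall x \forall y (Rxy \to \exists z (Rxz \wedge Rzy)) — i.e. density.
(F1): fails — R14 but no z with R1z and Rz4.
(F2): fails — Rwu but no z with Rwz and Rzu.
(F3): condition met.
(F4): fails — Rts but no z with Rtz and Rzs.

(F3)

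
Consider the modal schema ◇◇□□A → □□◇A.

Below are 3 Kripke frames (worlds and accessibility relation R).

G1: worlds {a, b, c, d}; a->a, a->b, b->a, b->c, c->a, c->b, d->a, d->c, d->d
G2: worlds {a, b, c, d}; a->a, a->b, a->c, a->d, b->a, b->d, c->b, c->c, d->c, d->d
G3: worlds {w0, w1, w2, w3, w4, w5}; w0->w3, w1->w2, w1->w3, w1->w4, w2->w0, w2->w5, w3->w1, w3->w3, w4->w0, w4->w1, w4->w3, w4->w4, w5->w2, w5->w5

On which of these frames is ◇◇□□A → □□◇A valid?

The schema corresponds to a generalized confluence (Geach) condition: ∀x ∀y ∀z ((xR²y ∧ xR²z) → ∃w (yR²w ∧ zRw)).
G1: holds.
G2: holds.
G3: fails — w1R²w0, w1R²w5 but no w with w0R²w and w5Rw.

G1, G2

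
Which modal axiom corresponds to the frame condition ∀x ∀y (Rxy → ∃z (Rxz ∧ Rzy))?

A defining formula is □□ψ → □ψ (the C4 axiom).

□□ψ → □ψ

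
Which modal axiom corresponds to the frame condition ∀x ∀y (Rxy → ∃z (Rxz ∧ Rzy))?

The condition is density. The C4 schema □□p → □p defines it.

□□p → □p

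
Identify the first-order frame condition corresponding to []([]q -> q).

This schema is the T□ axiom.
It corresponds to shift-reflexivity: forall x forall y (Rxy -> Ryy).

shift-reflexivity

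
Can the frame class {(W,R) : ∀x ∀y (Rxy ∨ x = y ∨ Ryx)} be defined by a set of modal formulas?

No

If a class were modally definable it would be closed under disjoint unions (Goldblatt–Thomason).
Take 3 disjoint single-world reflexive frames: each is trivially connected, but their disjoint union has 3 worlds with no edge between distinct components, so it is not connected.
Hence connectedness of R is not modally definable.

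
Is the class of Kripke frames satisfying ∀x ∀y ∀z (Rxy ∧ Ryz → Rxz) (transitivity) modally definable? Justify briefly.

The condition is transitivity. A defining modal formula is □p → □□p.

Yes, by □p → □□p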